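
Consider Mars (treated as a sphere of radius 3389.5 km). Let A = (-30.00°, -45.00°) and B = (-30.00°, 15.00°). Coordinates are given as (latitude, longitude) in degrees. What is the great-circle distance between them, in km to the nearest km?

Let φ₁ = -0.5236 rad, φ₂ = -0.5236 rad, and Δλ = 1.0472 rad.
cos c = sin φ₁ sin φ₂ + cos φ₁ cos φ₂ cos Δλ = (-0.5000)(-0.5000) + (0.8660)(0.8660)(0.5000) = 0.62500,
so c = arccos(0.62500) = 0.89566 rad.
Distance = R·c = 3389.5 × 0.8957 ≈ 3036 km.

3036 km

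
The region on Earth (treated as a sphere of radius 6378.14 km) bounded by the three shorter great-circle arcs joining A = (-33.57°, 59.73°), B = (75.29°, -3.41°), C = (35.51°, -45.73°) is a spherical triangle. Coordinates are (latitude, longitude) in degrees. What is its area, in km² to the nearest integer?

53655118 km²

Side lengths (central angles): a = 0.7747, b = 2.0967, c = 2.0255 rad; semiperimeter s = 2.4485.
By l'Huilier's theorem, tan(E/4) = √[tan(s/2) tan((s−a)/2) tan((s−b)/2) tan((s−c)/2)], giving spherical excess E = 1.3189 rad.
Area = E·R² = 1.3189 × (6378.14)² ≈ 53655118 km².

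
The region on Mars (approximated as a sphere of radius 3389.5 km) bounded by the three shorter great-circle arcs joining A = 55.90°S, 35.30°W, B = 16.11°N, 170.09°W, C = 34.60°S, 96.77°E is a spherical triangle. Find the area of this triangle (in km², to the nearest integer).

26333980 km²

Side lengths (central angles): a = 1.7731, b = 1.4091, c = 2.2259 rad; semiperimeter s = 2.7040.
By l'Huilier's theorem, tan(E/4) = √[tan(s/2) tan((s−a)/2) tan((s−b)/2) tan((s−c)/2)], giving spherical excess E = 2.2922 rad.
Area = E·R² = 2.2922 × (3389.5)² ≈ 26333980 km².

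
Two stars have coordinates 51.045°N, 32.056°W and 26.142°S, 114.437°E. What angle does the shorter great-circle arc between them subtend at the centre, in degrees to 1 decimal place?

Let φ₁ = 0.8909 rad, φ₂ = -0.4563 rad, and Δλ = 2.5568 rad.
Haversine: a = sin²(Δφ/2) + cos φ₁ cos φ₂ sin²(Δλ/2) = 0.3891 + (0.6287)(0.8977)(0.9169) = 0.90661.
Central angle c = 2·arcsin(√a) = 2.52048 rad.
So the angular separation is 144.4°.

144.4°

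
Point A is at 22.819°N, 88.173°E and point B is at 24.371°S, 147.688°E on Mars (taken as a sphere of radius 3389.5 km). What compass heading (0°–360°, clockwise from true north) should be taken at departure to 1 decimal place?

125.5°

With φ₁ = 0.3983, φ₂ = -0.4254, Δλ = 1.0387 rad, the forward-azimuth formula gives
θ = atan2( sin Δλ cos φ₂ , cos φ₁ sin φ₂ − sin φ₁ cos φ₂ cos Δλ ) = atan2(0.7850, -0.5596) = 125.48°.
So the initial bearing is 125.5°.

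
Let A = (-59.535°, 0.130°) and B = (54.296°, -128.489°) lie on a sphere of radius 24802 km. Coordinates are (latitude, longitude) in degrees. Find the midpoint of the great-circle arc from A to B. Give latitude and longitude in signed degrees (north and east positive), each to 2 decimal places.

-5.96°, -72.48°

Central angle δ = 2.6565 rad. Interpolating on the sphere with fraction f = 0.5:
P = [sin((1−f)δ)·A + sin(fδ)·B] / sin δ = 2.0816·A + 2.0816·B in Cartesian coordinates,
giving P = (0.2993, -0.9485, -0.1039), i.e. latitude -5.96°, longitude -72.48°.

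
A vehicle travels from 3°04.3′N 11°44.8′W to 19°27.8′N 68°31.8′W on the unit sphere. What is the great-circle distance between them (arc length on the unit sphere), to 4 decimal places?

1.0079

With latitudes φ₁ = 3.072°, φ₂ = 19.463° and longitude difference Δλ = -56.783°:
cos c = sin φ₁ sin φ₂ + cos φ₁ cos φ₂ cos Δλ = (0.0536)(0.3332) + (0.9986)(0.9429)(0.5478) = 0.53361,
so c = arccos(0.53361) = 1.00793 rad.
On the unit sphere the arc length equals the central angle: 1.0079.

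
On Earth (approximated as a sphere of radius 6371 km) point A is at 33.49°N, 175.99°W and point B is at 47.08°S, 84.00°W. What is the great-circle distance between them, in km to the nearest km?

With latitudes φ₁ = 33.490°, φ₂ = -47.080° and longitude difference Δλ = 91.990°:
cos c = sin φ₁ sin φ₂ + cos φ₁ cos φ₂ cos Δλ = (0.5518)(-0.7323) + (0.8340)(0.6810)(-0.0347) = -0.42380,
so c = arccos(-0.42380) = 2.00843 rad.
Distance = R·c = 6371 × 2.0084 ≈ 12796 km.

12796 km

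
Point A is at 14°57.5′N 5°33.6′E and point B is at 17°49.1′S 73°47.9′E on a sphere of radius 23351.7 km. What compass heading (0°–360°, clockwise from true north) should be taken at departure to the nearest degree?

114°

Δλ = 68.238° = 1.1910 rad.
y = sin Δλ · cos φ₂ = (0.9287)(0.9520) = 0.8842
x = cos φ₁ sin φ₂ − sin φ₁ cos φ₂ cos Δλ = (0.9661)(-0.3060) − (0.2581)(0.9520)(0.3707) = -0.3867
θ = atan2(y, x) = 113.62°, so the bearing is 114°.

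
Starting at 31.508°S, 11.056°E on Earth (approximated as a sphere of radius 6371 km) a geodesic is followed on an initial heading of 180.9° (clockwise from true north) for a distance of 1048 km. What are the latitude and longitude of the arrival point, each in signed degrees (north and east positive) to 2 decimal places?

-40.93°, 10.86°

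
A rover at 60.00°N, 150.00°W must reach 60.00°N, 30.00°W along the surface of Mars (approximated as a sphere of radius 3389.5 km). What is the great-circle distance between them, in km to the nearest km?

3036 km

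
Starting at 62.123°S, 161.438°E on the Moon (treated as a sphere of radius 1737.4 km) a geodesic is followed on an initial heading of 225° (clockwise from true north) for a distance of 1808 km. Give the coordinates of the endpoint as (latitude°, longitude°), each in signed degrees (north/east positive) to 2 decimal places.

-47.07°, 45.04°

Angular distance δ = d/R = 1808/1737.4 = 1.04064 rad; initial bearing θ = 3.9270 rad.
sin φ₂ = sin φ₁ cos δ + cos φ₁ sin δ cos θ = (-0.8840)(0.5057) + (0.4676)(0.8627)(-0.7071) = -0.7322, so φ₂ = -47.07°.
Δλ = atan2(sin θ sin δ cos φ₁, cos δ − sin φ₁ sin φ₂) = atan2(-0.2852, -0.1416) = -116.399°.
λ₂ = 161.438° − 116.399° = 45.04°.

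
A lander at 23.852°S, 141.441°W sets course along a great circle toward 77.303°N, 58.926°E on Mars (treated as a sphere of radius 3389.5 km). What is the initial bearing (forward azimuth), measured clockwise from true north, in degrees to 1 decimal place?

354.6°

With φ₁ = -0.4163, φ₂ = 1.3492, Δλ = -2.7861 rad, the forward-azimuth formula gives
θ = atan2( sin Δλ cos φ₂ , cos φ₁ sin φ₂ − sin φ₁ cos φ₂ cos Δλ ) = atan2(-0.0765, 0.8089) = -5.40°.
Adding 360° brings this into [0°, 360°): 354.6°.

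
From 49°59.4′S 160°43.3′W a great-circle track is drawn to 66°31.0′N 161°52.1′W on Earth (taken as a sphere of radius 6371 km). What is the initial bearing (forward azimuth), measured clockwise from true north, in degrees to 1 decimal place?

Δλ = -1.147° = -0.0200 rad.
y = sin Δλ · cos φ₂ = (-0.0200)(0.3985) = -0.0080
x = cos φ₁ sin φ₂ − sin φ₁ cos φ₂ cos Δλ = (0.6429)(0.9172) − (-0.7659)(0.3985)(0.9998) = 0.8948
θ = atan2(y, x) = -0.51°; adding 360° gives 359.5°.

359.5°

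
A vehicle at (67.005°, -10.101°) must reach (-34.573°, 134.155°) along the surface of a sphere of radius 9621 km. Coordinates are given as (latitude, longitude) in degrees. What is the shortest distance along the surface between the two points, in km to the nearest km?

In radians: φ₁ = 1.1695, φ₂ = -0.6034, Δλ = 144.256° = 2.5177 rad.
Haversine: a = sin²(Δφ/2) + cos φ₁ cos φ₂ sin²(Δλ/2) = 0.6004 + (0.3907)(0.8234)(0.9058) = 0.89172.
Central angle c = 2·arcsin(√a) = 2.47098 rad.
Distance = R·c = 9621 × 2.4710 ≈ 23773 km.

23773 km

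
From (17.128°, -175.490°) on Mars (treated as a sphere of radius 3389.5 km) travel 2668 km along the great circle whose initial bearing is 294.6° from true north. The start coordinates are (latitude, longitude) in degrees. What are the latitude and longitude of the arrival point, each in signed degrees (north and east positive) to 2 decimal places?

Angular distance δ = d/R = 2668/3389.5 = 0.78714 rad; initial bearing θ = 5.1417 rad.
sin φ₂ = sin φ₁ cos δ + cos φ₁ sin δ cos θ = (0.2945)(0.7059) + (0.9556)(0.7083)(0.4163) = 0.4897, so φ₂ = 29.32°.
Δλ = atan2(sin θ sin δ cos φ₁, cos δ − sin φ₁ sin φ₂) = atan2(-0.6155, 0.5617) = -47.618°.
λ₂ = -175.490° − 47.618° = -223.11° → 136.89° after wrapping to (−180°, 180°].

29.32°, 136.89°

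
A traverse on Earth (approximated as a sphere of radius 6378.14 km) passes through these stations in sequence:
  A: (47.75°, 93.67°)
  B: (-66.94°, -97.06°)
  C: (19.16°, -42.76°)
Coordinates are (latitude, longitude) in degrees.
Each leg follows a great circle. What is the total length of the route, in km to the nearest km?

Leg A→B: central angle 2.7929 rad, distance 17813.7 km.
Leg B→C: central angle 1.6570 rad, distance 10568.4 km.
Total: 17813.7 + 10568.4 ≈ 28382 km.

28382 km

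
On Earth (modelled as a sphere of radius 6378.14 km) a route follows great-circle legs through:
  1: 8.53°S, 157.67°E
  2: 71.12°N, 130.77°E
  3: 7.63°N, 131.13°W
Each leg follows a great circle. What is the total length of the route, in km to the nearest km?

18596 km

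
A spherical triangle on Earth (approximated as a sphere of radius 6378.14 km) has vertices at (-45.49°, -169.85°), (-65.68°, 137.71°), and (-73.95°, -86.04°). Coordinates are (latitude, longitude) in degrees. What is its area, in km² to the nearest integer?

Side lengths (central angles): a = 0.6543, b = 0.7866, c = 0.5991 rad; semiperimeter s = 1.0200.
By l'Huilier's theorem, tan(E/4) = √[tan(s/2) tan((s−a)/2) tan((s−b)/2) tan((s−c)/2)], giving spherical excess E = 0.2034 rad.
Area = E·R² = 0.2034 × (6378.14)² ≈ 8274516 km².

8274516 km²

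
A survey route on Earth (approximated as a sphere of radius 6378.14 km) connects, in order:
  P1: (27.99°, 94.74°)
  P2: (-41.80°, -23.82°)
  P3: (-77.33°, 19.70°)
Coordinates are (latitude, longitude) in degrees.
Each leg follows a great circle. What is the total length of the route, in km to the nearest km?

Leg P1→P2: central angle 2.2492 rad, distance 14345.5 km.
Leg P2→P3: central angle 0.6937 rad, distance 4424.7 km.
Total: 14345.5 + 4424.7 ≈ 18770 km.

18770 km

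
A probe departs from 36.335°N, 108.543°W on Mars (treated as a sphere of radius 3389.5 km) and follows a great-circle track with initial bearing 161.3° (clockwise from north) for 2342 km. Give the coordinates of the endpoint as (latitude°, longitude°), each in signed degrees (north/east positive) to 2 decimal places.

-1.70°, -96.75°

Angular distance δ = d/R = 2342/3389.5 = 0.69096 rad; initial bearing θ = 2.8152 rad.
sin φ₂ = sin φ₁ cos δ + cos φ₁ sin δ cos θ = (0.5925)(0.7706) + (0.8056)(0.6373)(-0.9472) = -0.0297, so φ₂ = -1.70°.
Δλ = atan2(sin θ sin δ cos φ₁, cos δ − sin φ₁ sin φ₂) = atan2(0.1646, 0.7882) = 11.795°.
λ₂ = -108.543° + 11.795° = -96.75°.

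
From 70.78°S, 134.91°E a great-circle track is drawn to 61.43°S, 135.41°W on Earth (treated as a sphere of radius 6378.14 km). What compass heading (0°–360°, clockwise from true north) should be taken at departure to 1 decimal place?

120.9°

With φ₁ = -1.2353, φ₂ = -1.0722, Δλ = 1.5652 rad, the forward-azimuth formula gives
θ = atan2( sin Δλ cos φ₂ , cos φ₁ sin φ₂ − sin φ₁ cos φ₂ cos Δλ ) = atan2(0.4782, -0.2866) = 120.93°.
So the initial bearing is 120.9°.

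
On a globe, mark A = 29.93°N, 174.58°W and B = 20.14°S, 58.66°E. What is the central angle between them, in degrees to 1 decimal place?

131.2°

With latitudes φ₁ = 29.930°, φ₂ = -20.140° and longitude difference Δλ = -126.760°:
Haversine: a = sin²(Δφ/2) + cos φ₁ cos φ₂ sin²(Δλ/2) = 0.1791 + (0.8666)(0.9389)(0.7992) = 0.82937.
Central angle c = 2·arcsin(√a) = 2.28993 rad.
So the angular separation is 131.2°.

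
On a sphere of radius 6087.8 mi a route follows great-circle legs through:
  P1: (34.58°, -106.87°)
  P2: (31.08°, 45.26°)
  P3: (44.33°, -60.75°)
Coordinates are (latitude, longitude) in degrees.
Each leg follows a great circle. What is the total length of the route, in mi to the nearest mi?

Leg P1→P2: central angle 1.9075 rad, distance 11612.4 mi.
Leg P2→P3: central angle 1.3778 rad, distance 8388.0 mi.
Total: 11612.4 + 8388.0 ≈ 20000 mi.

20000 mi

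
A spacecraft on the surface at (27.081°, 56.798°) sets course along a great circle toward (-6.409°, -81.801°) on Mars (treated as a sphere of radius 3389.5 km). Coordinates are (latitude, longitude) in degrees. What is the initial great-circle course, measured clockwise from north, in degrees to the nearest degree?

Δλ = -138.599° = -2.4190 rad.
y = sin Δλ · cos φ₂ = (-0.6613)(0.9938) = -0.6572
x = cos φ₁ sin φ₂ − sin φ₁ cos φ₂ cos Δλ = (0.8904)(-0.1116) − (0.4552)(0.9938)(-0.7501) = 0.2400
θ = atan2(y, x) = -69.94°; adding 360° gives 290°.

290°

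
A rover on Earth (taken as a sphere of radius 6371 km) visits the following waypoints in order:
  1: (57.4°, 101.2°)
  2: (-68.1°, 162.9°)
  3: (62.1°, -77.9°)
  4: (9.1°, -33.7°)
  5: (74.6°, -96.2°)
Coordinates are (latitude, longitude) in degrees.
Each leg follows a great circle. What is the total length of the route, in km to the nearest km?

Leg 1→2: central angle 2.3273 rad, distance 14827.3 km.
Leg 2→3: central angle 2.7025 rad, distance 17217.6 km.
Leg 3→4: central angle 1.0804 rad, distance 6882.9 km.
Leg 4→5: central angle 1.2937 rad, distance 8242.2 km.
Total: 14827.3 + 17217.6 + 6882.9 + 8242.2 ≈ 47170 km.

47170 km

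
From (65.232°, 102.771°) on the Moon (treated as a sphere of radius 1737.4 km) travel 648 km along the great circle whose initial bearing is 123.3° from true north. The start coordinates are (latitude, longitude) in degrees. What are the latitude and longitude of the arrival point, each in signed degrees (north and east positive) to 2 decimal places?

49.62°, 130.81°

Angular distance δ = d/R = 648/1737.4 = 0.37297 rad; initial bearing θ = 2.1520 rad.
sin φ₂ = sin φ₁ cos δ + cos φ₁ sin δ cos θ = (0.9080)(0.9312) + (0.4189)(0.3644)(-0.5490) = 0.7618, so φ₂ = 49.62°.
Δλ = atan2(sin θ sin δ cos φ₁, cos δ − sin φ₁ sin φ₂) = atan2(0.1276, 0.2396) = 28.041°.
λ₂ = 102.771° + 28.041° = 130.81°.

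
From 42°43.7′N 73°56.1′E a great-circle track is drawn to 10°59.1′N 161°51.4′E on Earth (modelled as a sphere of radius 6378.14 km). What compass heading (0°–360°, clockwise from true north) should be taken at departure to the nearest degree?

With φ₁ = 0.7458, φ₂ = 0.1917, Δλ = 1.5345 rad, the forward-azimuth formula gives
θ = atan2( sin Δλ cos φ₂ , cos φ₁ sin φ₂ − sin φ₁ cos φ₂ cos Δλ ) = atan2(0.9810, 0.1158) = 83.27°.
So the initial bearing is 83°.

83°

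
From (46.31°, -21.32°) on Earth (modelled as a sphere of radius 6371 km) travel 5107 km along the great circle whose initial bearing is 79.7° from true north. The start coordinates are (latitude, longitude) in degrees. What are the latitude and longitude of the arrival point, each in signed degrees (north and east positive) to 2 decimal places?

Angular distance δ = d/R = 5107/6371 = 0.80160 rad; initial bearing θ = 1.3910 rad.
sin φ₂ = sin φ₁ cos δ + cos φ₁ sin δ cos θ = (0.7231)(0.6956) + (0.6908)(0.7185)(0.1788) = 0.5917, so φ₂ = 36.28°.
Δλ = atan2(sin θ sin δ cos φ₁, cos δ − sin φ₁ sin φ₂) = atan2(0.4883, 0.2677) = 61.265°.
λ₂ = -21.320° + 61.265° = 39.95°.

36.28°, 39.95°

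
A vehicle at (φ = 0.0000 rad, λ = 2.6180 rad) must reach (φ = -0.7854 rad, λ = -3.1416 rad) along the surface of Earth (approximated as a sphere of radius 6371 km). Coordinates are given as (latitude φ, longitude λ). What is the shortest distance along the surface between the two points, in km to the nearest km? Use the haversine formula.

5809 km

Let φ₁ = 0.0000 rad, φ₂ = -0.7854 rad, and Δλ = 0.5236 rad.
Haversine: a = sin²(Δφ/2) + cos φ₁ cos φ₂ sin²(Δλ/2) = 0.1464 + (1.0000)(0.7071)(0.0670) = 0.19381.
Central angle c = 2·arcsin(√a) = 0.91173 rad.
Distance = R·c = 6371 × 0.9117 ≈ 5809 km.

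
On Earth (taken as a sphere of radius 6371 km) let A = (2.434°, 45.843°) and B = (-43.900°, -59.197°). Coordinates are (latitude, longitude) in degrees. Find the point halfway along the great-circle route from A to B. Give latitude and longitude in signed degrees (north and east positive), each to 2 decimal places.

-31.33°, 5.25°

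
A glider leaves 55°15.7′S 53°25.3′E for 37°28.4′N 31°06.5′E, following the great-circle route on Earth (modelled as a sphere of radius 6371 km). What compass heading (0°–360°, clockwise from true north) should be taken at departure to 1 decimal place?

342.4°

Δλ = -22.313° = -0.3894 rad.
y = sin Δλ · cos φ₂ = (-0.3797)(0.7936) = -0.3013
x = cos φ₁ sin φ₂ − sin φ₁ cos φ₂ cos Δλ = (0.5698)(0.6084) − (-0.8218)(0.7936)(0.9251) = 0.9500
θ = atan2(y, x) = -17.60°; adding 360° gives 342.4°.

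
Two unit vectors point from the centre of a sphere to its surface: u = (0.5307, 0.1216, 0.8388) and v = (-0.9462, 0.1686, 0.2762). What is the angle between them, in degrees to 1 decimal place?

104.5°

u·v = -0.2500; |u| = 1.0000, |v| = 1.0000.
cos θ = (u·v)/(|u||v|) = -0.2500, so θ = 104.5°.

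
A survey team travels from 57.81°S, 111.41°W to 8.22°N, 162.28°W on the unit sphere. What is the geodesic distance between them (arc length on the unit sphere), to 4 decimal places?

1.3574

In radians: φ₁ = -1.0090, φ₂ = 0.1435, Δλ = -50.870° = -0.8878 rad.
cos c = sin φ₁ sin φ₂ + cos φ₁ cos φ₂ cos Δλ = (-0.8463)(0.1430) + (0.5327)(0.9897)(0.6311) = 0.21174,
so c = arccos(0.21174) = 1.35744 rad.
On the unit sphere the arc length equals the central angle: 1.3574.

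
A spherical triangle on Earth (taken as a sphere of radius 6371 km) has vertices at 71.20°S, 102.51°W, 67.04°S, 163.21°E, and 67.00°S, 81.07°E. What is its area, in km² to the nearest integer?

5853111 km²

Side lengths (central angles): a = 0.5188, b = 0.7292, c = 0.5311 rad; semiperimeter s = 0.8895.
By l'Huilier's theorem, tan(E/4) = √[tan(s/2) tan((s−a)/2) tan((s−b)/2) tan((s−c)/2)], giving spherical excess E = 0.1442 rad.
Area = E·R² = 0.1442 × (6371)² ≈ 5853111 km².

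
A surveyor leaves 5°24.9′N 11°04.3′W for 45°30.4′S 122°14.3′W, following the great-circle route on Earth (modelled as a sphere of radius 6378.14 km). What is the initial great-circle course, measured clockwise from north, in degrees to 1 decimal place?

223.6°

Δλ = -111.167° = -1.9402 rad.
y = sin Δλ · cos φ₂ = (-0.9325)(0.7008) = -0.6535
x = cos φ₁ sin φ₂ − sin φ₁ cos φ₂ cos Δλ = (0.9955)(-0.7133) − (0.0944)(0.7008)(-0.3611) = -0.6863
θ = atan2(y, x) = -136.40°; adding 360° gives 223.6°.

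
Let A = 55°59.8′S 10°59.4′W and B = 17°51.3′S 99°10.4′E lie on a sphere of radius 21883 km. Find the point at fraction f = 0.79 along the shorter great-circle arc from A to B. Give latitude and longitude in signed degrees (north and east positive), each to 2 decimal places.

-32.84°, 87.98°

The central angle between A and B is δ = 1.5000 rad.
With f = 0.79, the slerp weights are sin((1−f)δ)/sin δ = 0.3106 and sin(fδ)/sin δ = 0.9288.
Weighted sum of the unit vectors: (0.3106)·(0.5490,-0.1066,-0.8290) + (0.9288)·(-0.1517,0.9397,-0.3066) = (0.0296, 0.8397, -0.5423).
Converting back: φ = atan2(z, √(x²+y²)) = -32.84°, λ = atan2(y, x) = 87.98°.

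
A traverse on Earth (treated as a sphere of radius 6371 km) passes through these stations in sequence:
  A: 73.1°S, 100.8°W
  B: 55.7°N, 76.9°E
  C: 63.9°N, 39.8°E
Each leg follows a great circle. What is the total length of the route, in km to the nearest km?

Leg A→B: central angle 2.8375 rad, distance 18077.5 km.
Leg B→C: central angle 0.3494 rad, distance 2225.7 km.
Total: 18077.5 + 2225.7 ≈ 20303 km.

20303 km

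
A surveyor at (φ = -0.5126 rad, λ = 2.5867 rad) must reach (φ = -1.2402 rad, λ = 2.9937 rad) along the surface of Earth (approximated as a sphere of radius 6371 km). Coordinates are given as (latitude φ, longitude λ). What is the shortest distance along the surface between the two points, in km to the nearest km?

4853 km

Let φ₁ = -0.5126 rad, φ₂ = -1.2402 rad, and Δλ = 0.4070 rad.
cos c = sin φ₁ sin φ₂ + cos φ₁ cos φ₂ cos Δλ = (-0.4904)(-0.9458) + (0.8715)(0.3246)(0.9183) = 0.72366,
so c = arccos(0.72366) = 0.76170 rad.
Distance = R·c = 6371 × 0.7617 ≈ 4853 km.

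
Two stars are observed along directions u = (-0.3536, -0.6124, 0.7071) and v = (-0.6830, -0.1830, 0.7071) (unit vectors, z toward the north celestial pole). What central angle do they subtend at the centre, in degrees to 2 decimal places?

u·v = 0.8536; |u| = 1.0000, |v| = 1.0000.
cos θ = (u·v)/(|u||v|) = 0.8536, so θ = 31.40°.

31.40°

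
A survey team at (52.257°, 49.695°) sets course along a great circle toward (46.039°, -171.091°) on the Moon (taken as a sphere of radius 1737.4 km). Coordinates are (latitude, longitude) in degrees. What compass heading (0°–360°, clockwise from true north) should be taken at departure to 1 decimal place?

27.9°

Δλ = 139.214° = 2.4297 rad.
y = sin Δλ · cos φ₂ = (0.6532)(0.6942) = 0.4535
x = cos φ₁ sin φ₂ − sin φ₁ cos φ₂ cos Δλ = (0.6121)(0.7198) − (0.7908)(0.6942)(-0.7572) = 0.8562
θ = atan2(y, x) = 27.91°, so the bearing is 27.9°.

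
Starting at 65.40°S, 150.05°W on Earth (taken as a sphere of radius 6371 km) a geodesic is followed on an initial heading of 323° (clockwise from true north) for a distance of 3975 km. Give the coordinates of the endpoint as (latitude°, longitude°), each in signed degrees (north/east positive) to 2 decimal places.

Angular distance δ = d/R = 3975/6371 = 0.62392 rad; initial bearing θ = 5.6374 rad.
sin φ₂ = sin φ₁ cos δ + cos φ₁ sin δ cos θ = (-0.9092)(0.8116) + (0.4163)(0.5842)(0.7986) = -0.5437, so φ₂ = -32.94°.
Δλ = atan2(sin θ sin δ cos φ₁, cos δ − sin φ₁ sin φ₂) = atan2(-0.1464, 0.3172) = -24.767°.
λ₂ = -150.050° − 24.767° = -174.82°.

-32.94°, -174.82°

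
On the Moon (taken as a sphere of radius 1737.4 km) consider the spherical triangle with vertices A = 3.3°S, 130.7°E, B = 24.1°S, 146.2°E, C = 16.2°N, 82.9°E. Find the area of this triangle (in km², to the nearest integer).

379781 km²

Side lengths (central angles): a = 1.2871, b = 0.8919, c = 0.4472 rad; semiperimeter s = 1.3131.
By l'Huilier's theorem, tan(E/4) = √[tan(s/2) tan((s−a)/2) tan((s−b)/2) tan((s−c)/2)], giving spherical excess E = 0.1258 rad.
Area = E·R² = 0.1258 × (1737.4)² ≈ 379781 km².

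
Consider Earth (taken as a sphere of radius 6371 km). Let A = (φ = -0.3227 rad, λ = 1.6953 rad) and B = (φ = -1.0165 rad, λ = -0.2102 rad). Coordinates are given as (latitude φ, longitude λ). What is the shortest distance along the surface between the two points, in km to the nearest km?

In radians: φ₁ = -0.3227, φ₂ = -1.0165, Δλ = -109.177° = -1.9055 rad.
Haversine: a = sin²(Δφ/2) + cos φ₁ cos φ₂ sin²(Δλ/2) = 0.1156 + (0.9484)(0.5263)(0.6642) = 0.44716.
Central angle c = 2·arcsin(√a) = 1.46493 rad.
Distance = R·c = 6371 × 1.4649 ≈ 9333 km.

9333 km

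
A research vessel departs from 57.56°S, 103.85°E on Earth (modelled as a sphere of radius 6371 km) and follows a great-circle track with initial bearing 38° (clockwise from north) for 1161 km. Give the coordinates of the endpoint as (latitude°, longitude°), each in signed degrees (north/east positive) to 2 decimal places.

-48.88°, 113.62°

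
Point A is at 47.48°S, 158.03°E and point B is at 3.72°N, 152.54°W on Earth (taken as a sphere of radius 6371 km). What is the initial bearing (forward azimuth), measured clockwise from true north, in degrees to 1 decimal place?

Δλ = 49.430° = 0.8627 rad.
y = sin Δλ · cos φ₂ = (0.7596)(0.9979) = 0.7580
x = cos φ₁ sin φ₂ − sin φ₁ cos φ₂ cos Δλ = (0.6758)(0.0649) − (-0.7370)(0.9979)(0.6504) = 0.5222
θ = atan2(y, x) = 55.44°, so the bearing is 55.4°.

55.4°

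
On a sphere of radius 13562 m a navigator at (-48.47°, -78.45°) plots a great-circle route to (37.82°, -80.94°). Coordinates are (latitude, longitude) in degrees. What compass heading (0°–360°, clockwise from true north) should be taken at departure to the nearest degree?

Δλ = -2.490° = -0.0435 rad.
y = sin Δλ · cos φ₂ = (-0.0434)(0.7899) = -0.0343
x = cos φ₁ sin φ₂ − sin φ₁ cos φ₂ cos Δλ = (0.6630)(0.6132) − (-0.7486)(0.7899)(0.9991) = 0.9973
θ = atan2(y, x) = -1.97°; adding 360° gives 358°.

358°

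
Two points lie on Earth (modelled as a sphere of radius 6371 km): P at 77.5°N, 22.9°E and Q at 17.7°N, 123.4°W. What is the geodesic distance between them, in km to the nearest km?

9207 km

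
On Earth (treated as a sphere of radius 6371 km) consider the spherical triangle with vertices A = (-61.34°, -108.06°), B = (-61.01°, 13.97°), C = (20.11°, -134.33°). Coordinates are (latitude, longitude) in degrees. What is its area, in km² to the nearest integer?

7893292 km²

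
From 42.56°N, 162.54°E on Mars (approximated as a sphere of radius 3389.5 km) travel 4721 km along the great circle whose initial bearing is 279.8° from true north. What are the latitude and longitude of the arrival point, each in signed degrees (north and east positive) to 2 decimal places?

14.07°, 73.55°

Angular distance δ = d/R = 4721/3389.5 = 1.39283 rad; initial bearing θ = 4.8834 rad.
sin φ₂ = sin φ₁ cos δ + cos φ₁ sin δ cos θ = (0.6764)(0.1770) + (0.7366)(0.9842)(0.1702) = 0.2431, so φ₂ = 14.07°.
Δλ = atan2(sin θ sin δ cos φ₁, cos δ − sin φ₁ sin φ₂) = atan2(-0.7144, 0.0126) = -88.991°.
λ₂ = 162.540° − 88.991° = 73.55°.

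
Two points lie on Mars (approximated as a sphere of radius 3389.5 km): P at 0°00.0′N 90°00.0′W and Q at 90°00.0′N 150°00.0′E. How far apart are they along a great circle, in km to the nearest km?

5324 km

In radians: φ₁ = 0.0000, φ₂ = 1.5708, Δλ = -120.000° = -2.0944 rad.
cos c = sin φ₁ sin φ₂ + cos φ₁ cos φ₂ cos Δλ = (0.0000)(1.0000) + (1.0000)(0.0000)(-0.5000) = 0.00000,
so c = arccos(0.00000) = 1.57080 rad.
Distance = R·c = 3389.5 × 1.5708 ≈ 5324 km.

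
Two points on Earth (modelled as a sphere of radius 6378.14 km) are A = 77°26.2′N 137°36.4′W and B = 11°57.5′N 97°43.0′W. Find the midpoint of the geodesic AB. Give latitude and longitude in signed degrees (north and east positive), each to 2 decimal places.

The central angle between A and B is δ = 1.1966 rad.
With f = 0.5, the slerp weights are sin((1−f)δ)/sin δ = 0.6051 and sin(fδ)/sin δ = 0.6051.
Weighted sum of the unit vectors: (0.6051)·(-0.1606,-0.1467,0.9761) + (0.6051)·(-0.1314,-0.9694,0.2072) = (-0.1767, -0.6754, 0.7160).
Converting back: φ = atan2(z, √(x²+y²)) = 45.73°, λ = atan2(y, x) = -104.66°.

45.73°, -104.66°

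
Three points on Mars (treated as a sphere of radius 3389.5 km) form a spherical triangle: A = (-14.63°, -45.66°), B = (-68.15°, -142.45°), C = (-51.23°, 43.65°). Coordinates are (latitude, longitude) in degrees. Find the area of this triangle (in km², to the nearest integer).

Side lengths (central angles): a = 1.0565, b = 1.3651, c = 1.3777 rad; semiperimeter s = 1.8997.
By l'Huilier's theorem, tan(E/4) = √[tan(s/2) tan((s−a)/2) tan((s−b)/2) tan((s−c)/2)], giving spherical excess E = 0.8438 rad.
Area = E·R² = 0.8438 × (3389.5)² ≈ 9693607 km².

9693607 km²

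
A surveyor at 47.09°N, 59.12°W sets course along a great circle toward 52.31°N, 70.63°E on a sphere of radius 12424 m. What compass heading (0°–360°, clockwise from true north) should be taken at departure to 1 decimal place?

29.7°

With φ₁ = 0.8219, φ₂ = 0.9130, Δλ = 2.2646 rad, the forward-azimuth formula gives
θ = atan2( sin Δλ cos φ₂ , cos φ₁ sin φ₂ − sin φ₁ cos φ₂ cos Δλ ) = atan2(0.4701, 0.8251) = 29.67°.
So the initial bearing is 29.7°.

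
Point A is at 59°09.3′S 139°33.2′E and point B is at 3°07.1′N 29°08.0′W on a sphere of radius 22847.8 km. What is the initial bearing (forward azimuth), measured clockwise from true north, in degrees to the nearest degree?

194°

Δλ = -168.687° = -2.9441 rad.
y = sin Δλ · cos φ₂ = (-0.1962)(0.9985) = -0.1959
x = cos φ₁ sin φ₂ − sin φ₁ cos φ₂ cos Δλ = (0.5127)(0.0544) − (-0.8586)(0.9985)(-0.9806) = -0.8127
θ = atan2(y, x) = -166.45°; adding 360° gives 194°.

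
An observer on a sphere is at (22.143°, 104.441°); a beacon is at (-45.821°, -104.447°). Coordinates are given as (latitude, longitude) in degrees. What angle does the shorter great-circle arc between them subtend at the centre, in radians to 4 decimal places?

2.5598 rad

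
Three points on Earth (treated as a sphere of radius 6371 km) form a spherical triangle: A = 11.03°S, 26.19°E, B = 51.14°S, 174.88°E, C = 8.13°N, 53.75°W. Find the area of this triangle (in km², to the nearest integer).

103083109 km²

Side lengths (central angles): a = 2.1184, b = 1.4276, c = 1.9575 rad; semiperimeter s = 2.7518.
By l'Huilier's theorem, tan(E/4) = √[tan(s/2) tan((s−a)/2) tan((s−b)/2) tan((s−c)/2)], giving spherical excess E = 2.5396 rad.
Area = E·R² = 2.5396 × (6371)² ≈ 103083109 km².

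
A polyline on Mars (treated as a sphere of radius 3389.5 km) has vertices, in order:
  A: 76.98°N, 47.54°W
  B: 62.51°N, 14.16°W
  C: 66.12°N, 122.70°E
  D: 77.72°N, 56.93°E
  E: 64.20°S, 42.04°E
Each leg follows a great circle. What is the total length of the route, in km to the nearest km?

Leg A→B: central angle 0.3139 rad, distance 1064.1 km.
Leg B→C: central angle 0.8301 rad, distance 2813.6 km.
Leg C→D: central angle 0.3796 rad, distance 1286.7 km.
Leg D→E: central angle 2.4820 rad, distance 8412.8 km.
Total: 1064.1 + 2813.6 + 1286.7 + 8412.8 ≈ 13577 km.

13577 km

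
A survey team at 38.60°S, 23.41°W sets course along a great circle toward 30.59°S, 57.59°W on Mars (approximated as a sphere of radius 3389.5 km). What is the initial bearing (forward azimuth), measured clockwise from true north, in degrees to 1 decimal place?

275.5°

Δλ = -34.180° = -0.5966 rad.
y = sin Δλ · cos φ₂ = (-0.5618)(0.8608) = -0.4836
x = cos φ₁ sin φ₂ − sin φ₁ cos φ₂ cos Δλ = (0.7815)(-0.5089) − (-0.6239)(0.8608)(0.8273) = 0.0466
θ = atan2(y, x) = -84.50°; adding 360° gives 275.5°.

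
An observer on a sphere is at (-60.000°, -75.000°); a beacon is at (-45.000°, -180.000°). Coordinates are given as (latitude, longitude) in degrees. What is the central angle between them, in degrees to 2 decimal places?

58.61°

In radians: φ₁ = -1.0472, φ₂ = -0.7854, Δλ = -105.000° = -1.8326 rad.
cos c = sin φ₁ sin φ₂ + cos φ₁ cos φ₂ cos Δλ = (-0.8660)(-0.7071) + (0.5000)(0.7071)(-0.2588) = 0.52087,
so c = arccos(0.52087) = 1.02293 rad.
So the angular separation is 58.61°.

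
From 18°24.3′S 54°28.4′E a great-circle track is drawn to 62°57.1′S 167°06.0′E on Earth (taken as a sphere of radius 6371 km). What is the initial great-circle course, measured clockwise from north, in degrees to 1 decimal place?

155.0°

With φ₁ = -0.3212, φ₂ = -1.0987, Δλ = 1.9657 rad, the forward-azimuth formula gives
θ = atan2( sin Δλ cos φ₂ , cos φ₁ sin φ₂ − sin φ₁ cos φ₂ cos Δλ ) = atan2(0.4197, -0.9003) = 155.00°.
So the initial bearing is 155.0°.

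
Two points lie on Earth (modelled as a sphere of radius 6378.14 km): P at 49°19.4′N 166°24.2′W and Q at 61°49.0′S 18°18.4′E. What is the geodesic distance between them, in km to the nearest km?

18616 km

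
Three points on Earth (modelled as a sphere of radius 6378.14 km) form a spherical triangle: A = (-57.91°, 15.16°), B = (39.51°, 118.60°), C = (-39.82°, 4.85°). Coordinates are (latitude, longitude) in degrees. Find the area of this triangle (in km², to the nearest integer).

Side lengths (central angles): a = 2.2732, b = 0.3363, c = 2.2579 rad; semiperimeter s = 2.4337.
By l'Huilier's theorem, tan(E/4) = √[tan(s/2) tan((s−a)/2) tan((s−b)/2) tan((s−c)/2)], giving spherical excess E = 0.7224 rad.
Area = E·R² = 0.7224 × (6378.14)² ≈ 29386757 km².

29386757 km²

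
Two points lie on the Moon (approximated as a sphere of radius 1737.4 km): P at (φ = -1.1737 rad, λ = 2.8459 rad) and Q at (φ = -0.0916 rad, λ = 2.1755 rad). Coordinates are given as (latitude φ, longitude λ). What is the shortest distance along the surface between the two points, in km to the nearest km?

Let φ₁ = -1.1737 rad, φ₂ = -0.0916 rad, and Δλ = -0.6704 rad.
cos c = sin φ₁ sin φ₂ + cos φ₁ cos φ₂ cos Δλ = (-0.9222)(-0.0915) + (0.3867)(0.9958)(0.7836) = 0.38612,
so c = arccos(0.38612) = 1.17437 rad.
Distance = R·c = 1737.4 × 1.1744 ≈ 2040 km.

2040 km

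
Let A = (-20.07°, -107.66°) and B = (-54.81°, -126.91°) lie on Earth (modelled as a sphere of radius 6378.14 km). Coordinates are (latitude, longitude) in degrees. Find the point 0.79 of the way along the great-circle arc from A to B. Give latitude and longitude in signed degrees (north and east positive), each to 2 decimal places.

-47.82°, -120.95°

The central angle between A and B is δ = 0.6576 rad.
With f = 0.79, the slerp weights are sin((1−f)δ)/sin δ = 0.2252 and sin(fδ)/sin δ = 0.8122.
Weighted sum of the unit vectors: (0.2252)·(-0.2849,-0.8950,-0.3432) + (0.8122)·(-0.3461,-0.4608,-0.8172) = (-0.3453, -0.5758, -0.7411).
Converting back: φ = atan2(z, √(x²+y²)) = -47.82°, λ = atan2(y, x) = -120.95°.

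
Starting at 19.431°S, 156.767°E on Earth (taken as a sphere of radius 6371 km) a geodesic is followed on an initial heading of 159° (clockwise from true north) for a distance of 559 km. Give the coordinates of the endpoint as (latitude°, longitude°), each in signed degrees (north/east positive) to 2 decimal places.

-24.11°, 158.74°

Angular distance δ = d/R = 559/6371 = 0.08774 rad; initial bearing θ = 2.7751 rad.
sin φ₂ = sin φ₁ cos δ + cos φ₁ sin δ cos θ = (-0.3327)(0.9962) + (0.9430)(0.0876)(-0.9336) = -0.4085, so φ₂ = -24.11°.
Δλ = atan2(sin θ sin δ cos φ₁, cos δ − sin φ₁ sin φ₂) = atan2(0.0296, 0.8602) = 1.972°.
λ₂ = 156.767° + 1.972° = 158.74°.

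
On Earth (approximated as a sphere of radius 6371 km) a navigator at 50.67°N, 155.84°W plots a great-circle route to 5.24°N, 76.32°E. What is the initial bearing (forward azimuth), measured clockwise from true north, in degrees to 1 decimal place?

304.0°

Δλ = -127.840° = -2.2312 rad.
y = sin Δλ · cos φ₂ = (-0.7897)(0.9958) = -0.7864
x = cos φ₁ sin φ₂ − sin φ₁ cos φ₂ cos Δλ = (0.6338)(0.0913) − (0.7735)(0.9958)(-0.6135) = 0.5304
θ = atan2(y, x) = -56.00°; adding 360° gives 304.0°.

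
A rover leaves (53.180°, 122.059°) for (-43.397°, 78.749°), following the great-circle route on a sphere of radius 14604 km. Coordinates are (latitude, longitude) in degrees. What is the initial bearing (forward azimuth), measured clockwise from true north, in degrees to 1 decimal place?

Δλ = -43.310° = -0.7559 rad.
y = sin Δλ · cos φ₂ = (-0.6859)(0.7266) = -0.4984
x = cos φ₁ sin φ₂ − sin φ₁ cos φ₂ cos Δλ = (0.5993)(-0.6870) − (0.8005)(0.7266)(0.7277) = -0.8350
θ = atan2(y, x) = -149.17°; adding 360° gives 210.8°.

210.8°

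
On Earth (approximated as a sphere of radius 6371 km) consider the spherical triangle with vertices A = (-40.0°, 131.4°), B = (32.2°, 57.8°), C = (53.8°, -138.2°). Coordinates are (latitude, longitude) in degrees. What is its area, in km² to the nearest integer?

102182187 km²

Side lengths (central angles): a = 1.6212, b = 2.1198, c = 1.7310 rad; semiperimeter s = 2.7360.
By l'Huilier's theorem, tan(E/4) = √[tan(s/2) tan((s−a)/2) tan((s−b)/2) tan((s−c)/2)], giving spherical excess E = 2.5174 rad.
Area = E·R² = 2.5174 × (6371)² ≈ 102182187 km².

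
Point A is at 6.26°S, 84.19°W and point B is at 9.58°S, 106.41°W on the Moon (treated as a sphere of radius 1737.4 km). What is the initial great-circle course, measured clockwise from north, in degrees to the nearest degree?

260°

With φ₁ = -0.1093, φ₂ = -0.1672, Δλ = -0.3878 rad, the forward-azimuth formula gives
θ = atan2( sin Δλ cos φ₂ , cos φ₁ sin φ₂ − sin φ₁ cos φ₂ cos Δλ ) = atan2(-0.3729, -0.0659) = -100.02°.
Adding 360° brings this into [0°, 360°): 260°.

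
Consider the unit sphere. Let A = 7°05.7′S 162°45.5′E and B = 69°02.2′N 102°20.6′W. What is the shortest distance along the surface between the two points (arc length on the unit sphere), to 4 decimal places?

With latitudes φ₁ = -7.095°, φ₂ = 69.037° and longitude difference Δλ = 94.898°:
cos c = sin φ₁ sin φ₂ + cos φ₁ cos φ₂ cos Δλ = (-0.1235)(0.9338) + (0.9923)(0.3578)(-0.0854) = -0.14565,
so c = arccos(-0.14565) = 1.71697 rad.
On the unit sphere the arc length equals the central angle: 1.7170.

1.7170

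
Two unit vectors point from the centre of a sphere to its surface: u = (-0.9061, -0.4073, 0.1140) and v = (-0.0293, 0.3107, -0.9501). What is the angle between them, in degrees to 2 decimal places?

102.02°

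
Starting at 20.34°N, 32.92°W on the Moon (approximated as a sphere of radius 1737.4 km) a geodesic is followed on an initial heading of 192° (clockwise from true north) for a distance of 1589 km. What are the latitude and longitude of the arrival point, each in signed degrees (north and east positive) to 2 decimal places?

Angular distance δ = d/R = 1589/1737.4 = 0.91459 rad; initial bearing θ = 3.3510 rad.
sin φ₂ = sin φ₁ cos δ + cos φ₁ sin δ cos θ = (0.3476)(0.6101) + (0.9376)(0.7923)(-0.9781) = -0.5146, so φ₂ = -30.97°.
Δλ = atan2(sin θ sin δ cos φ₁, cos δ − sin φ₁ sin φ₂) = atan2(-0.1545, 0.7890) = -11.077°.
λ₂ = -32.920° − 11.077° = -44.00°.

-30.97°, -44.00°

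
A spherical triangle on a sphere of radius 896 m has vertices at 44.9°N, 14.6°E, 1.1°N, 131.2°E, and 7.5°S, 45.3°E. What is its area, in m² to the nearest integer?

887481 m²

Side lengths (central angles): a = 1.5024, b = 1.0336, c = 1.8792 rad; semiperimeter s = 2.2076.
By l'Huilier's theorem, tan(E/4) = √[tan(s/2) tan((s−a)/2) tan((s−b)/2) tan((s−c)/2)], giving spherical excess E = 1.1055 rad.
Area = E·R² = 1.1055 × (896)² ≈ 887481 m².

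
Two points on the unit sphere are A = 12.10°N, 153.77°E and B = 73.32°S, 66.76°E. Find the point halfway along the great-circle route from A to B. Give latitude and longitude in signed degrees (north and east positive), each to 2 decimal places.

The central angle between A and B is δ = 1.7580 rad.
With f = 0.5, the slerp weights are sin((1−f)δ)/sin δ = 0.7838 and sin(fδ)/sin δ = 0.7838.
Weighted sum of the unit vectors: (0.7838)·(-0.8771,0.4322,0.2096) + (0.7838)·(0.1133,0.2637,-0.9579) = (-0.5987, 0.5455, -0.5865).
Converting back: φ = atan2(z, √(x²+y²)) = -35.91°, λ = atan2(y, x) = 137.67°.

-35.91°, 137.67°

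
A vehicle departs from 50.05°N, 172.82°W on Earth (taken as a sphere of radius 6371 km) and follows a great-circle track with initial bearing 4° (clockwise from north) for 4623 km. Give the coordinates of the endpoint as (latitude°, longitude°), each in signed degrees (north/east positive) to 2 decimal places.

86.92°, -52.45°

Angular distance δ = d/R = 4623/6371 = 0.72563 rad; initial bearing θ = 0.0698 rad.
sin φ₂ = sin φ₁ cos δ + cos φ₁ sin δ cos θ = (0.7666)(0.7481) + (0.6421)(0.6636)(0.9976) = 0.9986, so φ₂ = 86.92°.
Δλ = atan2(sin θ sin δ cos φ₁, cos δ − sin φ₁ sin φ₂) = atan2(0.0297, -0.0174) = 120.373°.
λ₂ = -172.820° + 120.373° = -52.45°.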